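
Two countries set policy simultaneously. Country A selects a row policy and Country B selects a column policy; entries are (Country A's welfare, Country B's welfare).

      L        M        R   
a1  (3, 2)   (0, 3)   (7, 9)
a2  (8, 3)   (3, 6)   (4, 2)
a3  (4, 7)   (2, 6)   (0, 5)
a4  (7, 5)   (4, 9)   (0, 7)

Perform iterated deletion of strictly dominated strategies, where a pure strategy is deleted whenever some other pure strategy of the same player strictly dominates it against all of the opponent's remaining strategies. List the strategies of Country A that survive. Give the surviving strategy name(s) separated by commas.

a1, a2, a4

Row a3 is eliminated: a2 beats it against every remaining column (L: 8>4, M: 3>2, R: 4>0).
Country B's strategy L is strictly dominated by M (a1: 3>2, a2: 6>3, a4: 9>5) and is removed.
Among the remaining strategies, none is strictly dominated by another pure strategy of the same player, so the elimination stops.
Surviving strategies — Country A: {a1, a2, a4}; Country B: {M, R}.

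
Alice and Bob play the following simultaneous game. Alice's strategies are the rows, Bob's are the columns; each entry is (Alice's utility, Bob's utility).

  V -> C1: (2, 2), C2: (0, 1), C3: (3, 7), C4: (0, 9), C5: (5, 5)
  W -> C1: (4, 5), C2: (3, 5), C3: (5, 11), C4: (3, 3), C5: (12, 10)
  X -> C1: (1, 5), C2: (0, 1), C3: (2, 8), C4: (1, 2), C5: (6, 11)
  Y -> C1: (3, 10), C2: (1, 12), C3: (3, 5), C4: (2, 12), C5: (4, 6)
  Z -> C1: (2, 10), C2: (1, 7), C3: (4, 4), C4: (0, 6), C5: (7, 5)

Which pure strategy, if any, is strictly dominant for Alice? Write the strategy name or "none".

W

W vs V: C1: 4>2, C2: 3>0, C3: 5>3, C4: 3>0, C5: 12>5.
W vs X: C1: 4>1, C2: 3>0, C3: 5>2, C4: 3>1, C5: 12>6.
W vs Y: C1: 4>3, C2: 3>1, C3: 5>3, C4: 3>2, C5: 12>4.
W vs Z: C1: 4>2, C2: 3>1, C3: 5>4, C4: 3>0, C5: 12>7.
W strictly beats every other strategy against every opponent action, so it is strictly dominant.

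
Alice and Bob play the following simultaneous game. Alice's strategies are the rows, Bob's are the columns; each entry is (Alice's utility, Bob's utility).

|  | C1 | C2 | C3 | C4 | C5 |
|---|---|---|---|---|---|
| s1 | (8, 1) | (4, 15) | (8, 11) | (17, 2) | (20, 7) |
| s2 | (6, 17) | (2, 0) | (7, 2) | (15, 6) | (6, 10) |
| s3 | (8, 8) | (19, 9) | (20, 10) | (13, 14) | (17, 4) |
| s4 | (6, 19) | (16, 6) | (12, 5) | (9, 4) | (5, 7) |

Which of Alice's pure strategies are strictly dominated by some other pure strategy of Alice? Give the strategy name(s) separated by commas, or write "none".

s2, s4

s1 is not dominated — it holds its own against s2 at C1 (8>6); s3 at C1 (8=8); s4 at C1 (8>6).
s2: dominated, since s1 does at least as well everywhere (C1: 8>6, C2: 4>2, C3: 8>7, C4: 17>15, C5: 20>6).
s3: no other strategy beats it everywhere (s1 at C1 (8=8); s2 at C1 (8>6); s4 at C1 (8>6)).
s3 strictly dominates s4 — C1: 8>6, C2: 19>16, C3: 20>12, C4: 13>9, C5: 17>5.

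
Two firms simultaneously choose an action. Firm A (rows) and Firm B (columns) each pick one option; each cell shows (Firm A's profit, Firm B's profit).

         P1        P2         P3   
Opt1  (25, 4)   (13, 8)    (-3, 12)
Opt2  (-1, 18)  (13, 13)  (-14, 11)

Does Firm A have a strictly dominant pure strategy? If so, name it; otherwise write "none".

Opt1 fails to dominate Opt2 at P2 (13=13).
Opt2 fails to dominate Opt1 at P1 (-1<25).
No single strategy dominates all the others.

none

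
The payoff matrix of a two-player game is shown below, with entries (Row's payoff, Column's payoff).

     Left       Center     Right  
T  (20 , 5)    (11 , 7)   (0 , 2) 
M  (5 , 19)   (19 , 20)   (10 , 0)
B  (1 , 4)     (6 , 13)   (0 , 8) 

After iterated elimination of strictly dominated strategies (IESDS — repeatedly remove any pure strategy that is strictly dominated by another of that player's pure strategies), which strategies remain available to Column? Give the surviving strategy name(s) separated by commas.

Row's strategy B is strictly dominated by M (Left: 5>1, Center: 19>6, Right: 10>0) and is removed.
Column's strategy Left is strictly dominated by Center (T: 7>5, M: 20>19) and is removed.
For Row, M strictly dominates T on the remaining columns (Center: 19>11, Right: 10>0); eliminate T.
For Column, Center strictly dominates Right on the remaining rows (M: 20>0); eliminate Right.
Among the remaining strategies, none is strictly dominated by another pure strategy of the same player, so the elimination stops.
Surviving strategies — Row: {M}; Column: {Center}.

Center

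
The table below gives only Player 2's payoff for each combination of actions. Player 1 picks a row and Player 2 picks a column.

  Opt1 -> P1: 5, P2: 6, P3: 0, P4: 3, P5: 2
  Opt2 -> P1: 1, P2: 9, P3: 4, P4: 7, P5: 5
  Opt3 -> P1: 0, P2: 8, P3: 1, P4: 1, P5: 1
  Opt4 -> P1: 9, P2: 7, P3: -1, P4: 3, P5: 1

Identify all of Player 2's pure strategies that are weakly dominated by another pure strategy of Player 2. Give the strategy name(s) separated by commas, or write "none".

P1 is not dominated — it holds its own against P2 at Opt4 (9>7); P3 at Opt1 (5>0); P4 at Opt1 (5>3); P5 at Opt1 (5>2).
P2 is not dominated — it holds its own against P1 at Opt1 (6>5); P3 at Opt1 (6>0); P4 at Opt1 (6>3); P5 at Opt1 (6>2).
P3 is weakly dominated by P2 (Opt1: 6>0, Opt2: 9>4, Opt3: 8>1, Opt4: 7>-1).
P2 weakly dominates P4 — Opt1: 6>3, Opt2: 9>7, Opt3: 8>1, Opt4: 7>3.
P2 weakly dominates P5 — Opt1: 6>2, Opt2: 9>5, Opt3: 8>1, Opt4: 7>1.

P3, P4, P5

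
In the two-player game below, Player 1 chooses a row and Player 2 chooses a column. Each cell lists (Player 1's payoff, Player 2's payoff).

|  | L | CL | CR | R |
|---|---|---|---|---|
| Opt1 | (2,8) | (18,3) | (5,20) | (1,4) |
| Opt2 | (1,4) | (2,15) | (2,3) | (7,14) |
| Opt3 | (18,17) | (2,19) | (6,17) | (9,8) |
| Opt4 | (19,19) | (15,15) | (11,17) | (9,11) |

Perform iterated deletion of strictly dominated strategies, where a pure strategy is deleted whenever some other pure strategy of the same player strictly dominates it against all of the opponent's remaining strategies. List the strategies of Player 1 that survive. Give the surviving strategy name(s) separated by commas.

Player 1's strategy Opt2 is strictly dominated by Opt4 (L: 19>1, CL: 15>2, CR: 11>2, R: 9>7) and is removed.
Player 2's strategy R is strictly dominated by L (Opt1: 8>4, Opt3: 17>8, Opt4: 19>11) and is removed.
Player 1's strategy Opt3 is strictly dominated by Opt4 (L: 19>18, CL: 15>2, CR: 11>6) and is removed.
Column CL is eliminated: L beats it against every remaining row (Opt1: 8>3, Opt4: 19>15).
Row Opt1 is eliminated: Opt4 beats it against every remaining column (L: 19>2, CR: 11>5).
Column CR is eliminated: L beats it against every remaining row (Opt4: 19>17).
Among the remaining strategies, none is strictly dominated by another pure strategy of the same player, so the elimination stops.
Surviving strategies — Player 1: {Opt4}; Player 2: {L}.

Opt4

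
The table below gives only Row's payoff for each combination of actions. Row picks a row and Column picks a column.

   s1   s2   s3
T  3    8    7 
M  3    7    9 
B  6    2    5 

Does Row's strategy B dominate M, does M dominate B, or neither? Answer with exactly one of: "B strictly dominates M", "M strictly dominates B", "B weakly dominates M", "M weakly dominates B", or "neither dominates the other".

B's payoffs vs M's, by Column's action — s1: 6>3, s2: 2<7, s3: 5<9.
B does better at s1 but worse at s2, s3; neither strategy dominates the other.

neither dominates the other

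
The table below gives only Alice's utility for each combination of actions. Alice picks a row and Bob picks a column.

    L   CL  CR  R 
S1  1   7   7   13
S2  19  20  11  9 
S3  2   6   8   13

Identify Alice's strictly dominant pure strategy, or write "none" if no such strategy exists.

S1 fails to dominate S2 at L (1<19).
S2 fails to dominate S1 at R (9<13).
S3 fails to dominate S1 at CL (6<7).
No single strategy dominates all the others.

none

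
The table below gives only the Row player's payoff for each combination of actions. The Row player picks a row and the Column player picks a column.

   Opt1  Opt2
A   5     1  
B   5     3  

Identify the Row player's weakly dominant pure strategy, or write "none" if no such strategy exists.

B vs A: Opt1: 5=5, Opt2: 3>1.
B is at least as good as every other strategy against every opponent action, so it is weakly dominant.

B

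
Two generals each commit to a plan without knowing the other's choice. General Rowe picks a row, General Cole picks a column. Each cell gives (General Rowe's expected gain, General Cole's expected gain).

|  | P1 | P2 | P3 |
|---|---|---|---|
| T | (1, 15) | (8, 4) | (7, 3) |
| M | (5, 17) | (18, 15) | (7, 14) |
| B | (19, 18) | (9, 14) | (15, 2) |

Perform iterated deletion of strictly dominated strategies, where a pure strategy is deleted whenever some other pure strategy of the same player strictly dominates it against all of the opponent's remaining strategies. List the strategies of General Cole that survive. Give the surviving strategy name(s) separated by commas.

P1

For General Rowe, B strictly dominates T on the remaining columns (P1: 19>1, P2: 9>8, P3: 15>7); eliminate T.
Column P2 is eliminated: P1 beats it against every remaining row (M: 17>15, B: 18>14).
For General Rowe, B strictly dominates M on the remaining columns (P1: 19>5, P3: 15>7); eliminate M.
Column P3 is eliminated: P1 beats it against every remaining row (B: 18>2).
Among the remaining strategies, none is strictly dominated by another pure strategy of the same player, so the elimination stops.
Surviving strategies — General Rowe: {B}; General Cole: {P1}.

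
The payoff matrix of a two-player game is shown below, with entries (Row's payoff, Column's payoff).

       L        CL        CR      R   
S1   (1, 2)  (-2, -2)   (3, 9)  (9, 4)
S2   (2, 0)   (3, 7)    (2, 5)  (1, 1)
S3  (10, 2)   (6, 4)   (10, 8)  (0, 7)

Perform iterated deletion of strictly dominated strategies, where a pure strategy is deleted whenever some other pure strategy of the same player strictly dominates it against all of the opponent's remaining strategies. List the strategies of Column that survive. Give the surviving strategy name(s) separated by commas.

CR

For Column, CR strictly dominates L on the remaining rows (S1: 9>2, S2: 5>0, S3: 8>2); eliminate L.
Column R is eliminated: CR beats it against every remaining row (S1: 9>4, S2: 5>1, S3: 8>7).
Row's strategy S1 is strictly dominated by S3 (CL: 6>-2, CR: 10>3) and is removed.
Row S2 is eliminated: S3 beats it against every remaining column (CL: 6>3, CR: 10>2).
Column's strategy CL is strictly dominated by CR (S3: 8>4) and is removed.
Among the remaining strategies, none is strictly dominated by another pure strategy of the same player, so the elimination stops.
Surviving strategies — Row: {S3}; Column: {CR}.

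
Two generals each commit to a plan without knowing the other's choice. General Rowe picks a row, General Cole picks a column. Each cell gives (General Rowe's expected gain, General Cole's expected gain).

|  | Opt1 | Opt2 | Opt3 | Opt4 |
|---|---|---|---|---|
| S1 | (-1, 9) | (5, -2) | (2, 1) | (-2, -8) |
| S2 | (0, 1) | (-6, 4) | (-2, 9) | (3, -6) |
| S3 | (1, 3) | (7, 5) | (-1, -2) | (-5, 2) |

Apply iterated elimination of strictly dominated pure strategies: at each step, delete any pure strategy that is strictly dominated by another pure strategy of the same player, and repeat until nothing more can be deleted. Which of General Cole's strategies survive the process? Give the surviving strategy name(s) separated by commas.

Opt2

For General Cole, Opt1 strictly dominates Opt4 on the remaining rows (S1: 9>-8, S2: 1>-6, S3: 3>2); eliminate Opt4.
Row S2 is eliminated: S3 beats it against every remaining column (Opt1: 1>0, Opt2: 7>-6, Opt3: -1>-2).
Column Opt3 is eliminated: Opt1 beats it against every remaining row (S1: 9>1, S3: 3>-2).
General Rowe's strategy S1 is strictly dominated by S3 (Opt1: 1>-1, Opt2: 7>5) and is removed.
For General Cole, Opt2 strictly dominates Opt1 on the remaining rows (S3: 5>3); eliminate Opt1.
Among the remaining strategies, none is strictly dominated by another pure strategy of the same player, so the elimination stops.
Surviving strategies — General Rowe: {S3}; General Cole: {Opt2}.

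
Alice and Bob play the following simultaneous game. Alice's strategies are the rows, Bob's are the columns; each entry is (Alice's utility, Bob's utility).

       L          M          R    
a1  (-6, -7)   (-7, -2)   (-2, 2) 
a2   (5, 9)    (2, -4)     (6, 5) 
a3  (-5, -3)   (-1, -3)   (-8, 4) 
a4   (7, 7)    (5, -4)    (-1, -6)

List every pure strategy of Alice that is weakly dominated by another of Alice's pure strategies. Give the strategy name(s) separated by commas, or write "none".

a1, a3

a2 weakly dominates a1 — L: 5>-6, M: 2>-7, R: 6>-2.
a2: no other strategy beats it everywhere (a1 at L (5>-6); a3 at L (5>-5); a4 at R (6>-1)).
a3 is weakly dominated by a2 (L: 5>-5, M: 2>-1, R: 6>-8).
Nothing dominates a4: a1 at L (7>-6); a2 at L (7>5); a3 at L (7>-5).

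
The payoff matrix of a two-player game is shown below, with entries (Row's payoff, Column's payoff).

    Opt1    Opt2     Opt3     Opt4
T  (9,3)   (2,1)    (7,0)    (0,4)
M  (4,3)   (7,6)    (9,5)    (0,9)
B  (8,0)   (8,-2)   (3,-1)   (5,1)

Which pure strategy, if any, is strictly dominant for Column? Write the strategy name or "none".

Opt4

Opt4 vs Opt1: T: 4>3, M: 9>3, B: 1>0.
Opt4 vs Opt2: T: 4>1, M: 9>6, B: 1>-2.
Opt4 vs Opt3: T: 4>0, M: 9>5, B: 1>-1.
Opt4 strictly beats every other strategy against every opponent action, so it is strictly dominant.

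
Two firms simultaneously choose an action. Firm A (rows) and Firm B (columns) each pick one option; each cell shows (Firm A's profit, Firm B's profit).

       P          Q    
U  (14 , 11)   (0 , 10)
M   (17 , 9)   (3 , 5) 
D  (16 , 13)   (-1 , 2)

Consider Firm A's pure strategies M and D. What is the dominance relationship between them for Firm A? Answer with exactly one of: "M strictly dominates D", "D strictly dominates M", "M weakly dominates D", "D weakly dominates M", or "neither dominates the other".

M strictly dominates D

Compare M to D across each opponent action: P: 17>16, Q: 3>-1.
Every comparison favours M, so M strictly dominates D.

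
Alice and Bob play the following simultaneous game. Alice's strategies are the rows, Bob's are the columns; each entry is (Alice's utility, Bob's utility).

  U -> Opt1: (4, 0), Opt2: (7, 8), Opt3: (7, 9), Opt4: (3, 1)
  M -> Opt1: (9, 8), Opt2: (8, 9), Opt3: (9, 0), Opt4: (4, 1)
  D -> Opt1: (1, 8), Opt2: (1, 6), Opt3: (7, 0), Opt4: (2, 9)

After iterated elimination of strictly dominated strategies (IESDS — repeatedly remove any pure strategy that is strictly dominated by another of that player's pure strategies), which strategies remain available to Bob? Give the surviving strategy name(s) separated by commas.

Alice's strategy U is strictly dominated by M (Opt1: 9>4, Opt2: 8>7, Opt3: 9>7, Opt4: 4>3) and is removed.
For Alice, M strictly dominates D on the remaining columns (Opt1: 9>1, Opt2: 8>1, Opt3: 9>7, Opt4: 4>2); eliminate D.
For Bob, Opt2 strictly dominates Opt1 on the remaining rows (M: 9>8); eliminate Opt1.
Bob's strategy Opt3 is strictly dominated by Opt2 (M: 9>0) and is removed.
For Bob, Opt2 strictly dominates Opt4 on the remaining rows (M: 9>1); eliminate Opt4.
Among the remaining strategies, none is strictly dominated by another pure strategy of the same player, so the elimination stops.
Surviving strategies — Alice: {M}; Bob: {Opt2}.

Opt2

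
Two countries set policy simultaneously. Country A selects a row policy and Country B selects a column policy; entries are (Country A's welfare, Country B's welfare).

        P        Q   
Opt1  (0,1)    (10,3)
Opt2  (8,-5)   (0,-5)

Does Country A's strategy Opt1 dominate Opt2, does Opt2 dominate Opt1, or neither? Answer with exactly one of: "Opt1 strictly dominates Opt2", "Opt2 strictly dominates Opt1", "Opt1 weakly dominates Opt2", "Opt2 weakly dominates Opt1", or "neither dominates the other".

Opt1's payoffs vs Opt2's, by Country B's action — P: 0<8, Q: 10>0.
Opt1 does better at Q but worse at P; neither strategy dominates the other.

neither dominates the other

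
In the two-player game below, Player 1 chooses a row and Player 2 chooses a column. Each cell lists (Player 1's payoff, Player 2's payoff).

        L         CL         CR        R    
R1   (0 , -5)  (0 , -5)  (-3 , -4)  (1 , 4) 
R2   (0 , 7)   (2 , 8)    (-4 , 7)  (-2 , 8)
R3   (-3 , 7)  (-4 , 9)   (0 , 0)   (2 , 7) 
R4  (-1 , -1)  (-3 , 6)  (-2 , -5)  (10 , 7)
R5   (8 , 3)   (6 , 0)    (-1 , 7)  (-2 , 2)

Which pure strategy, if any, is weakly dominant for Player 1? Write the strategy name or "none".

none

R1 fails to dominate R2 at CL (0<2).
R2 fails to dominate R1 at CR (-4<-3).
R3 fails to dominate R1 at L (-3<0).
R4 fails to dominate R1 at L (-1<0).
R5 fails to dominate R1 at R (-2<1).
No single strategy dominates all the others.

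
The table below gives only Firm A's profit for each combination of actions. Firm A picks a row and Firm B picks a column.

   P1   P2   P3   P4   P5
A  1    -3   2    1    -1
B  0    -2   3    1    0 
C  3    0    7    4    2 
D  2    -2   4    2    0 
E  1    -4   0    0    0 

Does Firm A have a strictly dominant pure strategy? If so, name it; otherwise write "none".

C

C vs A: P1: 3>1, P2: 0>-3, P3: 7>2, P4: 4>1, P5: 2>-1.
C vs B: P1: 3>0, P2: 0>-2, P3: 7>3, P4: 4>1, P5: 2>0.
C vs D: P1: 3>2, P2: 0>-2, P3: 7>4, P4: 4>2, P5: 2>0.
C vs E: P1: 3>1, P2: 0>-4, P3: 7>0, P4: 4>0, P5: 2>0.
C strictly beats every other strategy against every opponent action, so it is strictly dominant.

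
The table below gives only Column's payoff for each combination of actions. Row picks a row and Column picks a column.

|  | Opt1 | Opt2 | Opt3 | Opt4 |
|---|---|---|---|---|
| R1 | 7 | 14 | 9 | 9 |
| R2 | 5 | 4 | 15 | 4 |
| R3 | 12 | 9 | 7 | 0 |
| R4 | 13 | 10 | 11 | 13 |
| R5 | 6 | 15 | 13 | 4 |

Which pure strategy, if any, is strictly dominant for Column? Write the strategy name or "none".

Opt1 fails to dominate Opt2 at R1 (7<14).
Opt2 fails to dominate Opt1 at R2 (4<5).
Opt3 fails to dominate Opt1 at R3 (7<12).
Opt4 fails to dominate Opt1 at R2 (4<5).
No single strategy dominates all the others.

none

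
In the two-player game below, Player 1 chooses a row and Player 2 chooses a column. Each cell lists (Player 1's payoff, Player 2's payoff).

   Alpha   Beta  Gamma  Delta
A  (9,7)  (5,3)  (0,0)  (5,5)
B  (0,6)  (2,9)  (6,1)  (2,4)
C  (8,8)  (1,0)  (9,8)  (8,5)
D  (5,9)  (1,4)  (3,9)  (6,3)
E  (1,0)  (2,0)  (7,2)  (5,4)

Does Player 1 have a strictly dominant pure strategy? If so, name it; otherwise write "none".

none

A fails to dominate B at Gamma (0<6).
B fails to dominate A at Alpha (0<9).
C fails to dominate A at Alpha (8<9).
D fails to dominate A at Alpha (5<9).
E fails to dominate A at Alpha (1<9).
No single strategy dominates all the others.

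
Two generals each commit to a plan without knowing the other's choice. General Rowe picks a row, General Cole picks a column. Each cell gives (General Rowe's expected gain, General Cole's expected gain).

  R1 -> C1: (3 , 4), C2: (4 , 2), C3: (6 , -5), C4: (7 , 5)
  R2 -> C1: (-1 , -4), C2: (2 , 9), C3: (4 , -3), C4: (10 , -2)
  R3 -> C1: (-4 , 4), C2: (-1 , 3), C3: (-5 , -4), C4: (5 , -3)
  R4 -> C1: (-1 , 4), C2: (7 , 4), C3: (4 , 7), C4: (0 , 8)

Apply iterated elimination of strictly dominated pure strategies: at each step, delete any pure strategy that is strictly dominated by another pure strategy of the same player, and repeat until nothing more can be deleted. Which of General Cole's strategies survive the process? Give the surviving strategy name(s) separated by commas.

For General Rowe, R1 strictly dominates R3 on the remaining columns (C1: 3>-4, C2: 4>-1, C3: 6>-5, C4: 7>5); eliminate R3.
Column C1 is eliminated: C4 beats it against every remaining row (R1: 5>4, R2: -2>-4, R4: 8>4).
For General Cole, C4 strictly dominates C3 on the remaining rows (R1: 5>-5, R2: -2>-3, R4: 8>7); eliminate C3.
Among the remaining strategies, none is strictly dominated by another pure strategy of the same player, so the elimination stops.
Surviving strategies — General Rowe: {R1, R2, R4}; General Cole: {C2, C4}.

C2, C4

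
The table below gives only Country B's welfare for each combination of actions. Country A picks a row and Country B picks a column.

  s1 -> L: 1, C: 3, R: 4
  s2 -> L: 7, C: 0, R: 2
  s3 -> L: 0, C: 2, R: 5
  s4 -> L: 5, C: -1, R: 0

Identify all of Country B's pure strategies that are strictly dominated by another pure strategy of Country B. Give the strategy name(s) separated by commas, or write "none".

C

Nothing dominates L: C at s2 (7>0); R at s2 (7>2).
R strictly dominates C — s1: 4>3, s2: 2>0, s3: 5>2, s4: 0>-1.
R is not dominated — it holds its own against L at s1 (4>1); C at s1 (4>3).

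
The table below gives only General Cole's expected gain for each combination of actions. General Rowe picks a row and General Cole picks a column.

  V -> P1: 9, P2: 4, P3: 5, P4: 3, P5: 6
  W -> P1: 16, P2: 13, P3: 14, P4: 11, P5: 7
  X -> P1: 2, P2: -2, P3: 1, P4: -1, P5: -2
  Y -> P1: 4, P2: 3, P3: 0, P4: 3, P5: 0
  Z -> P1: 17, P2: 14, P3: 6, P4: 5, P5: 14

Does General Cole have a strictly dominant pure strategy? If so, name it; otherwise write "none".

P1

P1 vs P2: V: 9>4, W: 16>13, X: 2>-2, Y: 4>3, Z: 17>14.
P1 vs P3: V: 9>5, W: 16>14, X: 2>1, Y: 4>0, Z: 17>6.
P1 vs P4: V: 9>3, W: 16>11, X: 2>-1, Y: 4>3, Z: 17>5.
P1 vs P5: V: 9>6, W: 16>7, X: 2>-2, Y: 4>0, Z: 17>14.
P1 strictly beats every other strategy against every opponent action, so it is strictly dominant.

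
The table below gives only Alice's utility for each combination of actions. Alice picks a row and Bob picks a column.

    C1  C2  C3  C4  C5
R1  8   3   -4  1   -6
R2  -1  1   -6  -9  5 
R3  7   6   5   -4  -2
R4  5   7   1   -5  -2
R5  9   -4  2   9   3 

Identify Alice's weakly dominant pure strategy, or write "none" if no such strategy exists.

R1 fails to dominate R2 at C5 (-6<5).
R2 fails to dominate R1 at C1 (-1<8).
R3 fails to dominate R1 at C1 (7<8).
R4 fails to dominate R1 at C1 (5<8).
R5 fails to dominate R1 at C2 (-4<3).
No single strategy dominates all the others.

none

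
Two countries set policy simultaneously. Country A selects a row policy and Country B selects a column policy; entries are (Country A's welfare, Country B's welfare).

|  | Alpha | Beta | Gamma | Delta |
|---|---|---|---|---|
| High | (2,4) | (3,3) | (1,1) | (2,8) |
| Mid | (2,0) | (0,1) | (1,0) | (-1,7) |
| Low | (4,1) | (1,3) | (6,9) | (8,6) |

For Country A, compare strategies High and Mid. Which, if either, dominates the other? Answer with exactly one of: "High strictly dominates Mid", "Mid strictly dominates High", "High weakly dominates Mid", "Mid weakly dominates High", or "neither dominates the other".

High's payoffs vs Mid's, by Country B's action — Alpha: 2=2, Beta: 3>0, Gamma: 1=1, Delta: 2>-1.
High is at least as good everywhere and strictly better somewhere (tied only at Alpha, Gamma), so High weakly but not strictly dominates Mid.

High weakly dominates Mid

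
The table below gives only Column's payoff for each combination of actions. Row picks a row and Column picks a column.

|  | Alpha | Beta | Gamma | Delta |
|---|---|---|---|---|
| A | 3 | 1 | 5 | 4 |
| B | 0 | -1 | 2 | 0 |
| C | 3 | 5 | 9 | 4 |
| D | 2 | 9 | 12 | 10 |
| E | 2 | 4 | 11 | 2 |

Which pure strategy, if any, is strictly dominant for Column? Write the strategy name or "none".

Gamma

Gamma vs Alpha: A: 5>3, B: 2>0, C: 9>3, D: 12>2, E: 11>2.
Gamma vs Beta: A: 5>1, B: 2>-1, C: 9>5, D: 12>9, E: 11>4.
Gamma vs Delta: A: 5>4, B: 2>0, C: 9>4, D: 12>10, E: 11>2.
Gamma strictly beats every other strategy against every opponent action, so it is strictly dominant.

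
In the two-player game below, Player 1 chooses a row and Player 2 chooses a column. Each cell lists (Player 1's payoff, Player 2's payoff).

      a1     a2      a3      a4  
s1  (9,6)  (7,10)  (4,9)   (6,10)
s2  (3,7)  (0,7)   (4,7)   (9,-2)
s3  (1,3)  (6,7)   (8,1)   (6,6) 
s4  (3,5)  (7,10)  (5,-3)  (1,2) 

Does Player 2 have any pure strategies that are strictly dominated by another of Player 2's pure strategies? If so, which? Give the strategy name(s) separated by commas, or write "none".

a1: no other strategy beats it everywhere (a2 at s2 (7=7); a3 at s2 (7=7); a4 at s2 (7>-2)).
a2 is not dominated — it holds its own against a1 at s1 (10>6); a3 at s1 (10>9); a4 at s1 (10=10).
Nothing dominates a3: a1 at s1 (9>6); a2 at s2 (7=7); a4 at s2 (7>-2).
Nothing dominates a4: a1 at s1 (10>6); a2 at s1 (10=10); a3 at s1 (10>9).

none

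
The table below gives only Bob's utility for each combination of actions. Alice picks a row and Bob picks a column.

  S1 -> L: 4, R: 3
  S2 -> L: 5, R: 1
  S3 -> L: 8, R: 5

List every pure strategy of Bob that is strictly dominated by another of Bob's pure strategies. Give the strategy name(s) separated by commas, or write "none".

L: no other strategy beats it everywhere (R at S1 (4>3)).
R: dominated, since L does at least as well everywhere (S1: 4>3, S2: 5>1, S3: 8>5).

R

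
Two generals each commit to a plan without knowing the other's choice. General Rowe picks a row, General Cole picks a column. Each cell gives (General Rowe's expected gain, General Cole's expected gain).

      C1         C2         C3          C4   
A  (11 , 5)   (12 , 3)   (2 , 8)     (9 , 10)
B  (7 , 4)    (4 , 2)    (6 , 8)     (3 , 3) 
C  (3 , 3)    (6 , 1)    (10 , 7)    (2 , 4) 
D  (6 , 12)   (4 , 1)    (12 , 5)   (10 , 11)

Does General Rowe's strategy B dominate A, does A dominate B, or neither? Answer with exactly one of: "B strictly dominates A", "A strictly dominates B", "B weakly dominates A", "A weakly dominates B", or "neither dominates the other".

neither dominates the other

B's payoffs vs A's, by General Cole's action — C1: 7<11, C2: 4<12, C3: 6>2, C4: 3<9.
B does better at C3 but worse at C1, C2, C4; neither strategy dominates the other.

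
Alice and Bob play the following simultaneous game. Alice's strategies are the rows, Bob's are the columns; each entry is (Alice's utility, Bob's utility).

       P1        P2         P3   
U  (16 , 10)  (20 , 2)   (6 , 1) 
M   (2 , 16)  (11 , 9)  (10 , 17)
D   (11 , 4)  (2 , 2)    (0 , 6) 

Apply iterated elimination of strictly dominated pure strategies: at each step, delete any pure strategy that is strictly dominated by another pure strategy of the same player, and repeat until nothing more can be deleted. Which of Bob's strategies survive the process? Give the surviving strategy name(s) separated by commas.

P1, P3

Row D is eliminated: U beats it against every remaining column (P1: 16>11, P2: 20>2, P3: 6>0).
Column P2 is eliminated: P1 beats it against every remaining row (U: 10>2, M: 16>9).
Among the remaining strategies, none is strictly dominated by another pure strategy of the same player, so the elimination stops.
Surviving strategies — Alice: {U, M}; Bob: {P1, P3}.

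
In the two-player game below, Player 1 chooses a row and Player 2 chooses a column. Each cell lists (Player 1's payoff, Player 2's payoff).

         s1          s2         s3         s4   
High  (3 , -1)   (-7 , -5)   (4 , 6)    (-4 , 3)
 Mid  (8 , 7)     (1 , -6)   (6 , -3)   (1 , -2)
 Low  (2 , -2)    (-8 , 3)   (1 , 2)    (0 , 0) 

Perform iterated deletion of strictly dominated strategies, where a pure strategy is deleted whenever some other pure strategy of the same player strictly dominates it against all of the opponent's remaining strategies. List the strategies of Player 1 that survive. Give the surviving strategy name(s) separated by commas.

Row High is eliminated: Mid beats it against every remaining column (s1: 8>3, s2: 1>-7, s3: 6>4, s4: 1>-4).
Row Low is eliminated: Mid beats it against every remaining column (s1: 8>2, s2: 1>-8, s3: 6>1, s4: 1>0).
For Player 2, s1 strictly dominates s2 on the remaining rows (Mid: 7>-6); eliminate s2.
For Player 2, s1 strictly dominates s3 on the remaining rows (Mid: 7>-3); eliminate s3.
Column s4 is eliminated: s1 beats it against every remaining row (Mid: 7>-2).
Among the remaining strategies, none is strictly dominated by another pure strategy of the same player, so the elimination stops.
Surviving strategies — Player 1: {Mid}; Player 2: {s1}.

Mid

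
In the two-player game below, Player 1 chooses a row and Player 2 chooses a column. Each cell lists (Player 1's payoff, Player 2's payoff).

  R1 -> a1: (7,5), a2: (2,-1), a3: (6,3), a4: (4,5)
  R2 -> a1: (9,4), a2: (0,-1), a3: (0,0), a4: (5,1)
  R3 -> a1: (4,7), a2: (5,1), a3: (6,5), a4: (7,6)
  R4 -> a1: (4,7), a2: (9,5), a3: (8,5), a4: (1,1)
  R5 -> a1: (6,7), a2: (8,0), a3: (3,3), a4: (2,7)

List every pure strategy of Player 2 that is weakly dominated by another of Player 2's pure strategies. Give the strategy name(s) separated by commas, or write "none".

a2, a3, a4

a1 is not dominated — it holds its own against a2 at R1 (5>-1); a3 at R1 (5>3); a4 at R2 (4>1).
a2: dominated, since a1 does at least as well everywhere (R1: 5>-1, R2: 4>-1, R3: 7>1, R4: 7>5, R5: 7>0).
a3: dominated, since a1 does at least as well everywhere (R1: 5>3, R2: 4>0, R3: 7>5, R4: 7>5, R5: 7>3).
a4 is weakly dominated by a1 (R1: 5=5, R2: 4>1, R3: 7>6, R4: 7>1, R5: 7=7).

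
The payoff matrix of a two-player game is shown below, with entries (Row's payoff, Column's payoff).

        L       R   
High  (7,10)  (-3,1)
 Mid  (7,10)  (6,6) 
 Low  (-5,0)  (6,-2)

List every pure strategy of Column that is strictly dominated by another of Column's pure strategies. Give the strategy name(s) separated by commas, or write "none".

R

Nothing dominates L: R at High (10>1).
R: dominated, since L does at least as well everywhere (High: 10>1, Mid: 10>6, Low: 0>-2).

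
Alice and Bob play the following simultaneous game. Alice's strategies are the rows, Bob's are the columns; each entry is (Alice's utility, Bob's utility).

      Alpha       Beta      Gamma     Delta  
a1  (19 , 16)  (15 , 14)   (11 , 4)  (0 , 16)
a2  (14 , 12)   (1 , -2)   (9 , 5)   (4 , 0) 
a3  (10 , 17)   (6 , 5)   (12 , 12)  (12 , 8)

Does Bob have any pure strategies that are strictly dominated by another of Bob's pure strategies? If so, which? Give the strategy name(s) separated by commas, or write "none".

Alpha: no other strategy beats it everywhere (Beta at a1 (16>14); Gamma at a1 (16>4); Delta at a1 (16=16)).
Beta: dominated, since Alpha does at least as well everywhere (a1: 16>14, a2: 12>-2, a3: 17>5).
Gamma is strictly dominated by Alpha (a1: 16>4, a2: 12>5, a3: 17>12).
Delta is not dominated — it holds its own against Alpha at a1 (16=16); Beta at a1 (16>14); Gamma at a1 (16>4).

Beta, Gamma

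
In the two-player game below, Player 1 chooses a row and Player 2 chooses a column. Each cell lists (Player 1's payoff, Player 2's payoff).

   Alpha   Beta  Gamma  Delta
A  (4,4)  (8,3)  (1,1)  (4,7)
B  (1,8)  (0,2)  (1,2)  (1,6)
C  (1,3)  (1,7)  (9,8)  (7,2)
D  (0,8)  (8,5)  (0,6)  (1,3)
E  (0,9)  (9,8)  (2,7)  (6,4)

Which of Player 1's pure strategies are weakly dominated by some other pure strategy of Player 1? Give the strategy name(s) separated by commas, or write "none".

Nothing dominates A: B at Alpha (4>1); C at Alpha (4>1); D at Alpha (4>0); E at Alpha (4>0).
B: dominated, since A does at least as well everywhere (Alpha: 4>1, Beta: 8>0, Gamma: 1=1, Delta: 4>1).
C: no other strategy beats it everywhere (A at Gamma (9>1); B at Beta (1>0); D at Alpha (1>0); E at Alpha (1>0)).
D: dominated, since A does at least as well everywhere (Alpha: 4>0, Beta: 8=8, Gamma: 1>0, Delta: 4>1).
Nothing dominates E: A at Beta (9>8); B at Beta (9>0); C at Beta (9>1); D at Beta (9>8).

B, D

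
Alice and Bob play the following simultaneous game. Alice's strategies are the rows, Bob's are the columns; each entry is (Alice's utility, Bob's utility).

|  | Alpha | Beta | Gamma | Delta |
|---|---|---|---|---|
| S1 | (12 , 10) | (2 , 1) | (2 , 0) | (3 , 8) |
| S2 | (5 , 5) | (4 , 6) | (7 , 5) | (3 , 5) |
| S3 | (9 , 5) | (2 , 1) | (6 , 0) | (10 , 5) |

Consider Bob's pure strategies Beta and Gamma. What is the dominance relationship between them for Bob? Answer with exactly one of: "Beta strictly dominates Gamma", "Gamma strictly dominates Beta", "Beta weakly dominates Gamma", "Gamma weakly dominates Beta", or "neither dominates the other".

Beta strictly dominates Gamma

Beta's payoffs vs Gamma's, by Alice's action — S1: 1>0, S2: 6>5, S3: 1>0.
Every comparison favours Beta, so Beta strictly dominates Gamma.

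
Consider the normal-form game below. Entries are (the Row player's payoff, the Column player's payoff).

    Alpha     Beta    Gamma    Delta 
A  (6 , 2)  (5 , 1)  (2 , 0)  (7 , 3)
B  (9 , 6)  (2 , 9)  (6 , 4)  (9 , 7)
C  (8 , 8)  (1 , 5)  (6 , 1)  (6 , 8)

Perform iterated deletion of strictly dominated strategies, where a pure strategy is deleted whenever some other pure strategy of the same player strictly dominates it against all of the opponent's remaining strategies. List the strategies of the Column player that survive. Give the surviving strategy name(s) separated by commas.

For the Column player, Alpha strictly dominates Gamma on the remaining rows (A: 2>0, B: 6>4, C: 8>1); eliminate Gamma.
The Row player's strategy C is strictly dominated by B (Alpha: 9>8, Beta: 2>1, Delta: 9>6) and is removed.
The Column player's strategy Alpha is strictly dominated by Delta (A: 3>2, B: 7>6) and is removed.
Among the remaining strategies, none is strictly dominated by another pure strategy of the same player, so the elimination stops.
Surviving strategies — the Row player: {A, B}; the Column player: {Beta, Delta}.

Beta, Delta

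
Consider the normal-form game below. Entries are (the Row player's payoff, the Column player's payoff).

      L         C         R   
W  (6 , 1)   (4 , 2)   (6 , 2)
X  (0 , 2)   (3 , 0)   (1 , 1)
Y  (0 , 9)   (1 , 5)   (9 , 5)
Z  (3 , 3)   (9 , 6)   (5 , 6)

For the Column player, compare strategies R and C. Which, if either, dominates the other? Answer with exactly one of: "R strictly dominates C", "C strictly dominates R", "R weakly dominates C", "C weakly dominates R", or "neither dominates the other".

R's payoffs vs C's, by the Row player's action — W: 2=2, X: 1>0, Y: 5=5, Z: 6=6.
R is at least as good everywhere and strictly better somewhere (tied only at W, Y, Z), so R weakly but not strictly dominates C.

R weakly dominates C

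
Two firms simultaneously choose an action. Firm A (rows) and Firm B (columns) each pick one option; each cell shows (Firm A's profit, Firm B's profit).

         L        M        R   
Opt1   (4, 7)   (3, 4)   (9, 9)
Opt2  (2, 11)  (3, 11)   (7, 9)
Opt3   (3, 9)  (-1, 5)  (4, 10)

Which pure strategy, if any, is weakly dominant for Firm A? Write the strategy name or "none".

Opt1

Opt1 vs Opt2: L: 4>2, M: 3=3, R: 9>7.
Opt1 vs Opt3: L: 4>3, M: 3>-1, R: 9>4.
Opt1 is at least as good as every other strategy against every opponent action, so it is weakly dominant.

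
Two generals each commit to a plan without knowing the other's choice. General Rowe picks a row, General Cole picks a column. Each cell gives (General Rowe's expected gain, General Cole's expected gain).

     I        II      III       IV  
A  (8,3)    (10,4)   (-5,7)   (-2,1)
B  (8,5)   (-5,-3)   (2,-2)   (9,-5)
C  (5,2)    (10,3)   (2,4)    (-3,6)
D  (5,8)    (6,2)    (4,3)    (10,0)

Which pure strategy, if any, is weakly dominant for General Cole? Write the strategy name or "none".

none

I fails to dominate II at A (3<4).
II fails to dominate I at B (-3<5).
III fails to dominate I at B (-2<5).
IV fails to dominate I at A (1<3).
No single strategy dominates all the others.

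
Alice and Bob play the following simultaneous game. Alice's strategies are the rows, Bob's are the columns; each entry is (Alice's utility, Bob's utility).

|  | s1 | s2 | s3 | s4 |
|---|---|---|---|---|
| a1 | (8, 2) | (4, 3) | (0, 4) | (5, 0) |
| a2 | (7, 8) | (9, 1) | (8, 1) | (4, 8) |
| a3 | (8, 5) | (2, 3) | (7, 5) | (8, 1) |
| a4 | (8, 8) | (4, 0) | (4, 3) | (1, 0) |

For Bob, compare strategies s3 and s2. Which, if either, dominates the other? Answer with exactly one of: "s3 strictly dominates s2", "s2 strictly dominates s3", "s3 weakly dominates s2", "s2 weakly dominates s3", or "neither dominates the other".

Compare s3 to s2 across each opponent action: a1: 4>3, a2: 1=1, a3: 5>3, a4: 3>0.
s3 is at least as good everywhere and strictly better somewhere (tied only at a2), so s3 weakly but not strictly dominates s2.

s3 weakly dominates s2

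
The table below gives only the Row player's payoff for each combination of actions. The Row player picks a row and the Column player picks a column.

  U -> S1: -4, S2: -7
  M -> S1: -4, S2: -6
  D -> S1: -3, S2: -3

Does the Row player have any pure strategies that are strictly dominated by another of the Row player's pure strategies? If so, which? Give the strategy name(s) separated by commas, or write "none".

D strictly dominates U — S1: -3>-4, S2: -3>-7.
D strictly dominates M — S1: -3>-4, S2: -3>-6.
D is not dominated — it holds its own against U at S1 (-3>-4); M at S1 (-3>-4).

U, M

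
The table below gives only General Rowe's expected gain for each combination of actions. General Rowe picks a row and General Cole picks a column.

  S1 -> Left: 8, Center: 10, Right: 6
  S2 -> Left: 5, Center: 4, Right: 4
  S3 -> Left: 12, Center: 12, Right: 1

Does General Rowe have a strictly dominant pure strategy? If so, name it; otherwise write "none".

S1 fails to dominate S3 at Left (8<12).
S2 fails to dominate S1 at Left (5<8).
S3 fails to dominate S1 at Right (1<6).
No single strategy dominates all the others.

none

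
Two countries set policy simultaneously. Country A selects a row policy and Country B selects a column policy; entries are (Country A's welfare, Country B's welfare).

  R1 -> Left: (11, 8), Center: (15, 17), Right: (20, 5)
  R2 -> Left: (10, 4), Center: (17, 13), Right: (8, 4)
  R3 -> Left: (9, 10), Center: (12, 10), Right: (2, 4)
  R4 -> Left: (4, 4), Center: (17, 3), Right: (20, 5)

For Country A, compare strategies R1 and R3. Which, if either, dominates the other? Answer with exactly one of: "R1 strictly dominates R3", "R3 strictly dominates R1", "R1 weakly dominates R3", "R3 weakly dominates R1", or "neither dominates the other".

Compare R1 to R3 across each opponent action: Left: 11>9, Center: 15>12, Right: 20>2.
Every comparison favours R1, so R1 strictly dominates R3.

R1 strictly dominates R3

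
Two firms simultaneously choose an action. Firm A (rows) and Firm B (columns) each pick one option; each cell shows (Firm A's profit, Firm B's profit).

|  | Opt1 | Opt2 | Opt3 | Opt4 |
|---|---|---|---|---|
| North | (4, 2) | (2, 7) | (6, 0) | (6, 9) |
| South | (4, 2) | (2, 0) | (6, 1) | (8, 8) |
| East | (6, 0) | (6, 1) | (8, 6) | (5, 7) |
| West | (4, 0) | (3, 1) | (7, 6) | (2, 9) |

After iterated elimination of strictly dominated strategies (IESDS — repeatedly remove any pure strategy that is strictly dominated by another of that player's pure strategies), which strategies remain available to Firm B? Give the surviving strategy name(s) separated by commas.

Row West is eliminated: East beats it against every remaining column (Opt1: 6>4, Opt2: 6>3, Opt3: 8>7, Opt4: 5>2).
For Firm B, Opt4 strictly dominates Opt1 on the remaining rows (North: 9>2, South: 8>2, East: 7>0); eliminate Opt1.
Column Opt2 is eliminated: Opt4 beats it against every remaining row (North: 9>7, South: 8>0, East: 7>1).
For Firm B, Opt4 strictly dominates Opt3 on the remaining rows (North: 9>0, South: 8>1, East: 7>6); eliminate Opt3.
Row North is eliminated: South beats it against every remaining column (Opt4: 8>6).
For Firm A, South strictly dominates East on the remaining columns (Opt4: 8>5); eliminate East.
Among the remaining strategies, none is strictly dominated by another pure strategy of the same player, so the elimination stops.
Surviving strategies — Firm A: {South}; Firm B: {Opt4}.

Opt4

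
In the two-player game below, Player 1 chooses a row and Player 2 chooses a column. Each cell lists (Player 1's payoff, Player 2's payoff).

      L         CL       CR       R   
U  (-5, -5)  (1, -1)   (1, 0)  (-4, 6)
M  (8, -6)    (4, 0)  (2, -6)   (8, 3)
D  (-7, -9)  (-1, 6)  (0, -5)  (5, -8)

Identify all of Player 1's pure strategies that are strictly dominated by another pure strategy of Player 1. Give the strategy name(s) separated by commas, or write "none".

U is strictly dominated by M (L: 8>-5, CL: 4>1, CR: 2>1, R: 8>-4).
Nothing dominates M: U at L (8>-5); D at L (8>-7).
D: dominated, since M does at least as well everywhere (L: 8>-7, CL: 4>-1, CR: 2>0, R: 8>5).

U, D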